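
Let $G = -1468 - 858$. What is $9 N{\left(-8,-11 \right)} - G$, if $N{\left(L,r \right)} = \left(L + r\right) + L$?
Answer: $2083$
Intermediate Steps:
$N{\left(L,r \right)} = r + 2 L$
$G = -2326$ ($G = -1468 - 858 = -2326$)
$9 N{\left(-8,-11 \right)} - G = 9 \left(-11 + 2 \left(-8\right)\right) - -2326 = 9 \left(-11 - 16\right) + 2326 = 9 \left(-27\right) + 2326 = -243 + 2326 = 2083$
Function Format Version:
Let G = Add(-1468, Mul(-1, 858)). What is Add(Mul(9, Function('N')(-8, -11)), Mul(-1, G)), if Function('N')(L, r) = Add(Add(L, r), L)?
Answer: 2083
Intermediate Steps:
Function('N')(L, r) = Add(r, Mul(2, L))
G = -2326 (G = Add(-1468, -858) = -2326)
Add(Mul(9, Function('N')(-8, -11)), Mul(-1, G)) = Add(Mul(9, Add(-11, Mul(2, -8))), Mul(-1, -2326)) = Add(Mul(9, Add(-11, -16)), 2326) = Add(Mul(9, -27), 2326) = Add(-243, 2326) = 2083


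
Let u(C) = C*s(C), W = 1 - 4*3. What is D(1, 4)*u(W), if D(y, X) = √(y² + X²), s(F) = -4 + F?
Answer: 165*√17 ≈ 680.31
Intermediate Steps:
W = -11 (W = 1 - 12 = -11)
u(C) = C*(-4 + C)
D(y, X) = √(X² + y²)
D(1, 4)*u(W) = √(4² + 1²)*(-11*(-4 - 11)) = √(16 + 1)*(-11*(-15)) = √17*165 = 165*√17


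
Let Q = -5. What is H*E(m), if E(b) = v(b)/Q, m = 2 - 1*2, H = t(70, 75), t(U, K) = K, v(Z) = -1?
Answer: 15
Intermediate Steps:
H = 75
m = 0 (m = 2 - 2 = 0)
E(b) = ⅕ (E(b) = -1/(-5) = -1*(-⅕) = ⅕)
H*E(m) = 75*(⅕) = 15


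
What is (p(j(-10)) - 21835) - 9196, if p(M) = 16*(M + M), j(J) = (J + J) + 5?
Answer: -31511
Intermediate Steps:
j(J) = 5 + 2*J (j(J) = 2*J + 5 = 5 + 2*J)
p(M) = 32*M (p(M) = 16*(2*M) = 32*M)
(p(j(-10)) - 21835) - 9196 = (32*(5 + 2*(-10)) - 21835) - 9196 = (32*(5 - 20) - 21835) - 9196 = (32*(-15) - 21835) - 9196 = (-480 - 21835) - 9196 = -22315 - 9196 = -31511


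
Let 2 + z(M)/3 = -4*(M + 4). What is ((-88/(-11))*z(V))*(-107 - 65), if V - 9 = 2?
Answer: 255936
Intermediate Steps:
V = 11 (V = 9 + 2 = 11)
z(M) = -54 - 12*M (z(M) = -6 + 3*(-4*(M + 4)) = -6 + 3*(-4*(4 + M)) = -6 + 3*(-16 - 4*M) = -6 + (-48 - 12*M) = -54 - 12*M)
((-88/(-11))*z(V))*(-107 - 65) = ((-88/(-11))*(-54 - 12*11))*(-107 - 65) = ((-88*(-1/11))*(-54 - 132))*(-172) = (8*(-186))*(-172) = -1488*(-172) = 255936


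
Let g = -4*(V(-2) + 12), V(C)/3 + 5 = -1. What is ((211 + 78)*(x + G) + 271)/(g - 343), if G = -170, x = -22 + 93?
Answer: 28340/319 ≈ 88.840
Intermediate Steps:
V(C) = -18 (V(C) = -15 + 3*(-1) = -15 - 3 = -18)
x = 71
g = 24 (g = -4*(-18 + 12) = -4*(-6) = 24)
((211 + 78)*(x + G) + 271)/(g - 343) = ((211 + 78)*(71 - 170) + 271)/(24 - 343) = (289*(-99) + 271)/(-319) = (-28611 + 271)*(-1/319) = -28340*(-1/319) = 28340/319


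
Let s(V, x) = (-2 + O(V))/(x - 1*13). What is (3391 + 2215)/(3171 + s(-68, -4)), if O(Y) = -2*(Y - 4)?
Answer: 95302/53765 ≈ 1.7726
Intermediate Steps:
O(Y) = 8 - 2*Y (O(Y) = -2*(-4 + Y) = 8 - 2*Y)
s(V, x) = (6 - 2*V)/(-13 + x) (s(V, x) = (-2 + (8 - 2*V))/(x - 1*13) = (6 - 2*V)/(x - 13) = (6 - 2*V)/(-13 + x))
(3391 + 2215)/(3171 + s(-68, -4)) = (3391 + 2215)/(3171 + 2*(3 - 1*(-68))/(-13 - 4)) = 5606/(3171 + 2*(3 + 68)/(-17)) = 5606/(3171 + 2*(-1/17)*71) = 5606/(3171 - 142/17) = 5606/(53765/17) = 5606*(17/53765) = 95302/53765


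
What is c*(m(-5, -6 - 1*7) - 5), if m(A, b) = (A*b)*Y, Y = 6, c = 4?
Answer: 1540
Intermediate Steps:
m(A, b) = 6*A*b (m(A, b) = (A*b)*6 = 6*A*b)
c*(m(-5, -6 - 1*7) - 5) = 4*(6*(-5)*(-6 - 1*7) - 5) = 4*(6*(-5)*(-6 - 7) - 5) = 4*(6*(-5)*(-13) - 5) = 4*(390 - 5) = 4*385 = 1540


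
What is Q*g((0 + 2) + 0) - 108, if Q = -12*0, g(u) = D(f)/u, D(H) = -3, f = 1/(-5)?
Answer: -108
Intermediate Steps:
f = -⅕ ≈ -0.20000
g(u) = -3/u
Q = 0
Q*g((0 + 2) + 0) - 108 = 0*(-3/((0 + 2) + 0)) - 108 = 0*(-3/(2 + 0)) - 108 = 0*(-3/2) - 108 = 0 - 108 = -108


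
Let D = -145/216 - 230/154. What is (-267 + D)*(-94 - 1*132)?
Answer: 505872637/8316 ≈ 60831.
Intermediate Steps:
D = -36005/16632 (D = -145*1/216 - 230*1/154 = -145/216 - 115/77 = -36005/16632 ≈ -2.1648)
(-267 + D)*(-94 - 1*132) = (-267 - 36005/16632)*(-94 - 1*132) = -4476749*(-94 - 132)/16632 = -4476749/16632*(-226) = 505872637/8316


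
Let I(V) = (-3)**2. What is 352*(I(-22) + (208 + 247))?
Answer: 163328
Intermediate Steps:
I(V) = 9
352*(I(-22) + (208 + 247)) = 352*(9 + (208 + 247)) = 352*(9 + 455) = 352*464 = 163328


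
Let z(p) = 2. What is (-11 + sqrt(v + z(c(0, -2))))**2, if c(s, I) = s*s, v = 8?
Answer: (11 - sqrt(10))**2 ≈ 61.430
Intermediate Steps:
c(s, I) = s**2
(-11 + sqrt(v + z(c(0, -2))))**2 = (-11 + sqrt(8 + 2))**2 = (-11 + sqrt(10))**2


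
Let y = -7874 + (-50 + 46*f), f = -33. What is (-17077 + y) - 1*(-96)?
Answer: -26423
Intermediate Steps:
y = -9442 (y = -7874 + (-50 + 46*(-33)) = -7874 + (-50 - 1518) = -7874 - 1568 = -9442)
(-17077 + y) - 1*(-96) = (-17077 - 9442) - 1*(-96) = -26519 + 96 = -26423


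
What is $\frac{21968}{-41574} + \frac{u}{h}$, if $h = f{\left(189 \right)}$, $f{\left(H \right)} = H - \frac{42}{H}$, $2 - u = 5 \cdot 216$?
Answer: $- \frac{220337290}{35317113} \approx -6.2388$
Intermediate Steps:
$u = -1078$ ($u = 2 - 5 \cdot 216 = 2 - 1080 = -1078$)
$h = \frac{1699}{9}$ ($h = 189 - \frac{42}{189} = 189 - \frac{2}{9} = \frac{1699}{9} \approx 188.78$)
$\frac{21968}{-41574} + \frac{u}{h} = \frac{21968}{-41574} - \frac{1078}{\frac{1699}{9}} = 21968 \left(- \frac{1}{41574}\right) - \frac{9702}{1699} = - \frac{10984}{20787} - \frac{9702}{1699} = - \frac{220337290}{35317113}$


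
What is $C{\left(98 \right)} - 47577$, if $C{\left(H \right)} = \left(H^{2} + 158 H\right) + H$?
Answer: $-22391$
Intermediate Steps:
$C{\left(H \right)} = H^{2} + 159 H$
$C{\left(98 \right)} - 47577 = 98 \left(159 + 98\right) - 47577 = 98 \cdot 257 - 47577 = 25186 - 47577 = -22391$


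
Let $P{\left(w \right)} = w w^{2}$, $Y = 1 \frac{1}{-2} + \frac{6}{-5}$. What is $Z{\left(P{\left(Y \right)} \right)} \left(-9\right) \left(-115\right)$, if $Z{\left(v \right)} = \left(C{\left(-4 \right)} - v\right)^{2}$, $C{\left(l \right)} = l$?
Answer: $\frac{172548783}{200000} \approx 862.74$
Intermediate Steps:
$Y = - \frac{17}{10}$ ($Y = 1 \left(- \frac{1}{2}\right) + 6 \left(- \frac{1}{5}\right) = - \frac{1}{2} - \frac{6}{5} = - \frac{17}{10} \approx -1.7$)
$P{\left(w \right)} = w^{3}$
$Z{\left(v \right)} = \left(-4 - v\right)^{2}$
$Z{\left(P{\left(Y \right)} \right)} \left(-9\right) \left(-115\right) = \left(4 + \left(- \frac{17}{10}\right)^{3}\right)^{2} \left(-9\right) \left(-115\right) = \left(4 - \frac{4913}{1000}\right)^{2} \left(-9\right) \left(-115\right) = \left(- \frac{913}{1000}\right)^{2} \left(-9\right) \left(-115\right) = \frac{833569}{1000000} \left(-9\right) \left(-115\right) = \left(- \frac{7502121}{1000000}\right) \left(-115\right) = \frac{172548783}{200000}$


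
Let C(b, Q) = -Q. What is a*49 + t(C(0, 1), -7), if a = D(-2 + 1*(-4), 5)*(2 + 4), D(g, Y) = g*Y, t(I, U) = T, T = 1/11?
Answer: -97019/11 ≈ -8819.9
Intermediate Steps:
T = 1/11 ≈ 0.090909
t(I, U) = 1/11
D(g, Y) = Y*g
a = -180 (a = (5*(-2 + 1*(-4)))*(2 + 4) = (5*(-2 - 4))*6 = (5*(-6))*6 = -30*6 = -180)
a*49 + t(C(0, 1), -7) = -180*49 + 1/11 = -8820 + 1/11 = -97019/11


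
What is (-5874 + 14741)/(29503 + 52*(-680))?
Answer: -8867/5857 ≈ -1.5139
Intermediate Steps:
(-5874 + 14741)/(29503 + 52*(-680)) = 8867/(29503 - 35360) = 8867/(-5857) = 8867*(-1/5857) = -8867/5857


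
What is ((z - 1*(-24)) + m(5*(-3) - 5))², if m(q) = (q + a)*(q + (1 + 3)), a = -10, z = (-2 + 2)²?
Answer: 254016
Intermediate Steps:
z = 0 (z = 0² = 0)
m(q) = (-10 + q)*(4 + q) (m(q) = (q - 10)*(q + (1 + 3)) = (-10 + q)*(q + 4) = (-10 + q)*(4 + q))
((z - 1*(-24)) + m(5*(-3) - 5))² = ((0 - 1*(-24)) + (-40 + (5*(-3) - 5)² - 6*(5*(-3) - 5)))² = ((0 + 24) + (-40 + (-15 - 5)² - 6*(-15 - 5)))² = (24 + (-40 + (-20)² - 6*(-20)))² = (24 + (-40 + 400 + 120))² = (24 + 480)² = 504² = 254016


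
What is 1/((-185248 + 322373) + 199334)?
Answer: 1/336459 ≈ 2.9721e-6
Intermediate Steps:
1/((-185248 + 322373) + 199334) = 1/(137125 + 199334) = 1/336459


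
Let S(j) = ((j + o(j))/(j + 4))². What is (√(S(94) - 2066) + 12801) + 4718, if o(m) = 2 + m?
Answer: 17519 + 11*I*√40921/49 ≈ 17519.0 + 45.412*I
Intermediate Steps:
S(j) = (2 + 2*j)²/(4 + j)² (S(j) = ((j + (2 + j))/(j + 4))² = ((2 + 2*j)/(4 + j))² = (2 + 2*j)²/(4 + j)²)
(√(S(94) - 2066) + 12801) + 4718 = (√(4*(1 + 94)²/(4 + 94)² - 2066) + 12801) + 4718 = (√(4*95²/98² - 2066) + 12801) + 4718 = (√(4*9025*(1/9604) - 2066) + 12801) + 4718 = (√(9025/2401 - 2066) + 12801) + 4718 = (√(-4951441/2401) + 12801) + 4718 = (11*I*√40921/49 + 12801) + 4718 = (12801 + 11*I*√40921/49) + 4718 = 17519 + 11*I*√40921/49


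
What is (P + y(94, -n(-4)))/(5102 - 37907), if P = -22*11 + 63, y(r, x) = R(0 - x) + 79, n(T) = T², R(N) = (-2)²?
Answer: 32/10935 ≈ 0.0029264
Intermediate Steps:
R(N) = 4
y(r, x) = 83 (y(r, x) = 4 + 79 = 83)
P = -179 (P = -242 + 63 = -179)
(P + y(94, -n(-4)))/(5102 - 37907) = (-179 + 83)/(5102 - 37907) = -96/(-32805) = -96*(-1/32805) = 32/10935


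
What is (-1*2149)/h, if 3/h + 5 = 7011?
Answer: -15055894/3 ≈ -5.0186e+6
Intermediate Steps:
h = 3/7006 (h = 3/(-5 + 7011) = 3/7006 ≈ 0.00042820)
(-1*2149)/h = (-1*2149)/(3/7006) = -2149*7006/3 = -15055894/3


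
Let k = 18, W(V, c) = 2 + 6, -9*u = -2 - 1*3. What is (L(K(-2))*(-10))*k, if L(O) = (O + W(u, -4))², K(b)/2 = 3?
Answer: -35280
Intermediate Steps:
u = 5/9 (u = -(-2 - 1*3)/9 = -(-2 - 3)/9 = -⅑*(-5) = 5/9 ≈ 0.55556)
W(V, c) = 8
K(b) = 6 (K(b) = 2*3 = 6)
L(O) = (8 + O)² (L(O) = (O + 8)² = (8 + O)²)
(L(K(-2))*(-10))*k = ((8 + 6)²*(-10))*18 = (14²*(-10))*18 = (196*(-10))*18 = -1960*18 = -35280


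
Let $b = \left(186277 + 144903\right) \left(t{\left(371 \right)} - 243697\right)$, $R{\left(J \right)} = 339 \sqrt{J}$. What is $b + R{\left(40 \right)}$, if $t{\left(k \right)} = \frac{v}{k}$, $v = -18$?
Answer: $- \frac{29942515343900}{371} + 678 \sqrt{10} \approx -8.0708 \cdot 10^{10}$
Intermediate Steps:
$t{\left(k \right)} = - \frac{18}{k}$
$b = - \frac{29942515343900}{371}$ ($b = \left(186277 + 144903\right) \left(- \frac{18}{371} - 243697\right) = 331180 \left(\left(-18\right) \frac{1}{371} - 243697\right) = 331180 \left(- \frac{18}{371} - 243697\right) = 331180 \left(- \frac{90411605}{371}\right) = - \frac{29942515343900}{371} \approx -8.0708 \cdot 10^{10}$)
$b + R{\left(40 \right)} = - \frac{29942515343900}{371} + 339 \sqrt{40} = - \frac{29942515343900}{371} + 339 \cdot 2 \sqrt{10} = - \frac{29942515343900}{371} + 678 \sqrt{10}$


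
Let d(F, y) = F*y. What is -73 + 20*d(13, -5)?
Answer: -1373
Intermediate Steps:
-73 + 20*d(13, -5) = -73 + 20*(13*(-5)) = -73 + 20*(-65) = -73 - 1300 = -1373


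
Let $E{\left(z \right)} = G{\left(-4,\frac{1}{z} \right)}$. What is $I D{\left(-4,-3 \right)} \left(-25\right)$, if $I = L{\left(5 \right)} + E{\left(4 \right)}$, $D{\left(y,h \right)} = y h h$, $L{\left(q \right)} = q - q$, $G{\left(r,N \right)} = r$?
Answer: $-3600$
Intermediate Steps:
$E{\left(z \right)} = -4$
$L{\left(q \right)} = 0$
$D{\left(y,h \right)} = y h^{2}$ ($D{\left(y,h \right)} = h y h = y h^{2}$)
$I = -4$ ($I = 0 - 4 = -4$)
$I D{\left(-4,-3 \right)} \left(-25\right) = - 4 \left(- 4 \left(-3\right)^{2}\right) \left(-25\right) = - 4 \left(\left(-4\right) 9\right) \left(-25\right) = \left(-4\right) \left(-36\right) \left(-25\right) = 144 \left(-25\right) = -3600$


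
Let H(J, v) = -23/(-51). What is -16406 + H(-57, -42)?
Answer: -836683/51 ≈ -16406.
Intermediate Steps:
H(J, v) = 23/51 (H(J, v) = -23*(-1/51) = 23/51)
-16406 + H(-57, -42) = -16406 + 23/51 = -836683/51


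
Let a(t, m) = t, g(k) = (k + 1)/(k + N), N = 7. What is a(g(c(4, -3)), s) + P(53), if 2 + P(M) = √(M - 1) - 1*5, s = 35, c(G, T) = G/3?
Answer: -168/25 + 2*√13 ≈ 0.49110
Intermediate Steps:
c(G, T) = G/3 (c(G, T) = G*(⅓) = G/3)
g(k) = (1 + k)/(7 + k) (g(k) = (k + 1)/(k + 7) = (1 + k)/(7 + k))
P(M) = -7 + √(-1 + M) (P(M) = -2 + (√(M - 1) - 1*5) = -2 + (√(-1 + M) - 5) = -2 + (-5 + √(-1 + M)) = -7 + √(-1 + M))
a(g(c(4, -3)), s) + P(53) = (1 + (⅓)*4)/(7 + (⅓)*4) + (-7 + √(-1 + 53)) = (1 + 4/3)/(7 + 4/3) + (-7 + √52) = (7/3)/(25/3) + (-7 + 2*√13) = (3/25)*(7/3) + (-7 + 2*√13) = 7/25 + (-7 + 2*√13) = -168/25 + 2*√13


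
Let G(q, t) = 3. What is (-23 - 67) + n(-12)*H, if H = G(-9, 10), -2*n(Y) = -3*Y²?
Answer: 558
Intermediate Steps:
n(Y) = 3*Y²/2 (n(Y) = -(-3)*Y²/2 = 3*Y²/2)
H = 3
(-23 - 67) + n(-12)*H = (-23 - 67) + ((3/2)*(-12)²)*3 = -90 + ((3/2)*144)*3 = -90 + 216*3 = -90 + 648 = 558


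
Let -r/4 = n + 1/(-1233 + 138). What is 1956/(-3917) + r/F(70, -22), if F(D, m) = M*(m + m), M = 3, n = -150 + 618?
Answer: 1936621843/141540795 ≈ 13.682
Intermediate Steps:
n = 468
F(D, m) = 6*m (F(D, m) = 3*(m + m) = 3*(2*m) = 6*m)
r = -2049836/1095 (r = -4*(468 + 1/(-1233 + 138)) = -4*(468 + 1/(-1095)) = -4*(468 - 1/1095) = -4*512459/1095 = -2049836/1095 ≈ -1872.0)
1956/(-3917) + r/F(70, -22) = 1956/(-3917) - 2049836/(1095*(6*(-22))) = 1956*(-1/3917) - 2049836/1095/(-132) = -1956/3917 - 2049836/1095*(-1/132) = -1956/3917 + 512459/36135 = 1936621843/141540795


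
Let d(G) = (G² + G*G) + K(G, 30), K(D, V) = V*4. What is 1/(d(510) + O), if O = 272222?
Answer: 1/792542 ≈ 1.2618e-6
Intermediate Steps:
K(D, V) = 4*V
d(G) = 120 + 2*G² (d(G) = (G² + G*G) + 4*30 = (G² + G²) + 120 = 2*G² + 120 = 120 + 2*G²)
1/(d(510) + O) = 1/((120 + 2*510²) + 272222) = 1/((120 + 2*260100) + 272222) = 1/((120 + 520200) + 272222) = 1/(520320 + 272222) = 1/792542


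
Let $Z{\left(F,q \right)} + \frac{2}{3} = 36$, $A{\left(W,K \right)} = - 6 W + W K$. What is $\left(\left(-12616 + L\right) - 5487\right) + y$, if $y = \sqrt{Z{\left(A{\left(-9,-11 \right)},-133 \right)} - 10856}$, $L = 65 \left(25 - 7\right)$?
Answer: $-16933 + \frac{i \sqrt{97386}}{3} \approx -16933.0 + 104.02 i$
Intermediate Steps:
$L = 1170$ ($L = 65 \cdot 18 = 1170$)
$A{\left(W,K \right)} = - 6 W + K W$
$Z{\left(F,q \right)} = \frac{106}{3}$ ($Z{\left(F,q \right)} = - \frac{2}{3} + 36 = \frac{106}{3}$)
$y = \frac{i \sqrt{97386}}{3}$ ($y = \sqrt{\frac{106}{3} - 10856} = \sqrt{- \frac{32462}{3}} = \frac{i \sqrt{97386}}{3} \approx 104.02 i$)
$\left(\left(-12616 + L\right) - 5487\right) + y = \left(\left(-12616 + 1170\right) - 5487\right) + \frac{i \sqrt{97386}}{3} = \left(-11446 - 5487\right) + \frac{i \sqrt{97386}}{3} = -16933 + \frac{i \sqrt{97386}}{3}$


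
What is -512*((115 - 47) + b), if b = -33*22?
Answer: 336896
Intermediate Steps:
b = -726
-512*((115 - 47) + b) = -512*((115 - 47) - 726) = -512*(68 - 726) = -512*(-658) = -1*(-336896) = 336896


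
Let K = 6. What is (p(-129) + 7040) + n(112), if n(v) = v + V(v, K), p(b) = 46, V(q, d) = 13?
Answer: 7211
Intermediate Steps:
n(v) = 13 + v (n(v) = v + 13 = 13 + v)
(p(-129) + 7040) + n(112) = (46 + 7040) + (13 + 112) = 7086 + 125 = 7211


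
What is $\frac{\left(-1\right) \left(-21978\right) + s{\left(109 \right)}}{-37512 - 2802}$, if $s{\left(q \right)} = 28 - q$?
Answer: $- \frac{7299}{13438} \approx -0.54316$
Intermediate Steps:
$\frac{\left(-1\right) \left(-21978\right) + s{\left(109 \right)}}{-37512 - 2802} = \frac{\left(-1\right) \left(-21978\right) + \left(28 - 109\right)}{-37512 - 2802} = \frac{21978 + \left(28 - 109\right)}{-40314} = \left(21978 - 81\right) \left(- \frac{1}{40314}\right) = 21897 \left(- \frac{1}{40314}\right) = - \frac{7299}{13438}$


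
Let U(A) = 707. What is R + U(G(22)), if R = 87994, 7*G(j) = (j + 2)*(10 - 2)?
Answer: 88701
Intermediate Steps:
G(j) = 16/7 + 8*j/7 (G(j) = ((j + 2)*(10 - 2))/7 = ((2 + j)*8)/7 = (16 + 8*j)/7 = 16/7 + 8*j/7)
R + U(G(22)) = 87994 + 707 = 88701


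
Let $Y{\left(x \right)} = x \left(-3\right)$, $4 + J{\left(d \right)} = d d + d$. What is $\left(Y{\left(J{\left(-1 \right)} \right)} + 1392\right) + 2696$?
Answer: $4100$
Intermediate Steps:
$J{\left(d \right)} = -4 + d + d^{2}$ ($J{\left(d \right)} = -4 + \left(d d + d\right) = -4 + \left(d^{2} + d\right) = -4 + \left(d + d^{2}\right) = -4 + d + d^{2}$)
$Y{\left(x \right)} = - 3 x$
$\left(Y{\left(J{\left(-1 \right)} \right)} + 1392\right) + 2696 = \left(- 3 \left(-4 - 1 + \left(-1\right)^{2}\right) + 1392\right) + 2696 = \left(- 3 \left(-4 - 1 + 1\right) + 1392\right) + 2696 = \left(\left(-3\right) \left(-4\right) + 1392\right) + 2696 = \left(12 + 1392\right) + 2696 = 1404 + 2696 = 4100$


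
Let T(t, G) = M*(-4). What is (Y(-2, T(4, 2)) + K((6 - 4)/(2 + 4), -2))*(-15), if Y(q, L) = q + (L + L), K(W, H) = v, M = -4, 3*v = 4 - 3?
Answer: -455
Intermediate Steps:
v = 1/3 (v = (4 - 3)/3 = (1/3)*1 = 1/3 ≈ 0.33333)
T(t, G) = 16 (T(t, G) = -4*(-4) = 16)
K(W, H) = 1/3
Y(q, L) = q + 2*L
(Y(-2, T(4, 2)) + K((6 - 4)/(2 + 4), -2))*(-15) = ((-2 + 2*16) + 1/3)*(-15) = ((-2 + 32) + 1/3)*(-15) = (30 + 1/3)*(-15) = (91/3)*(-15) = -455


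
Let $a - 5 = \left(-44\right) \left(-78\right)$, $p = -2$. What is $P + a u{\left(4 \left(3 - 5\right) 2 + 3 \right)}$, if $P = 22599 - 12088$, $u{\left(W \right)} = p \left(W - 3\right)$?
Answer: $120495$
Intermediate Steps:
$u{\left(W \right)} = 6 - 2 W$ ($u{\left(W \right)} = - 2 \left(W - 3\right) = - 2 \left(-3 + W\right) = 6 - 2 W$)
$a = 3437$ ($a = 5 - -3432 = 5 + 3432 = 3437$)
$P = 10511$
$P + a u{\left(4 \left(3 - 5\right) 2 + 3 \right)} = 10511 + 3437 \left(6 - 2 \left(4 \left(3 - 5\right) 2 + 3\right)\right) = 10511 + 3437 \left(6 - 2 \left(4 \left(\left(-2\right) 2\right) + 3\right)\right) = 10511 + 3437 \left(6 - 2 \left(4 \left(-4\right) + 3\right)\right) = 10511 + 3437 \left(6 - 2 \left(-16 + 3\right)\right) = 10511 + 3437 \left(6 - -26\right) = 10511 + 3437 \left(6 + 26\right) = 10511 + 3437 \cdot 32 = 10511 + 109984 = 120495$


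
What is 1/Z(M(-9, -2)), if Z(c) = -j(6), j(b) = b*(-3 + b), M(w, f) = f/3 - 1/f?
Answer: -1/18 ≈ -0.055556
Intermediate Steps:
M(w, f) = -1/f + f/3 (M(w, f) = f*(⅓) - 1/f = f/3 - 1/f = -1/f + f/3)
Z(c) = -18 (Z(c) = -6*(-3 + 6) = -6*3 = -1*18 = -18)
1/Z(M(-9, -2)) = 1/(-18) = -1/18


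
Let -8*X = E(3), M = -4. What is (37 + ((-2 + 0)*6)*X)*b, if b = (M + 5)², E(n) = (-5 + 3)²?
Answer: 43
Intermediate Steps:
E(n) = 4 (E(n) = (-2)² = 4)
X = -½ (X = -⅛*4 = -½ ≈ -0.50000)
b = 1 (b = (-4 + 5)² = 1² = 1)
(37 + ((-2 + 0)*6)*X)*b = (37 + ((-2 + 0)*6)*(-½))*1 = (37 - 2*6*(-½))*1 = (37 - 12*(-½))*1 = (37 + 6)*1 = 43*1 = 43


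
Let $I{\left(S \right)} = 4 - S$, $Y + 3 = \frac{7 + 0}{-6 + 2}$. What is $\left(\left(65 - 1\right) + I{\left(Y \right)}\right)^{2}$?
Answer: $\frac{84681}{16} \approx 5292.6$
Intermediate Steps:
$Y = - \frac{19}{4}$ ($Y = -3 + \frac{7 + 0}{-6 + 2} = -3 + \frac{7}{-4} = -3 + 7 \left(- \frac{1}{4}\right) = -3 - \frac{7}{4} = - \frac{19}{4} \approx -4.75$)
$\left(\left(65 - 1\right) + I{\left(Y \right)}\right)^{2} = \left(\left(65 - 1\right) + \left(4 - - \frac{19}{4}\right)\right)^{2} = \left(64 + \left(4 + \frac{19}{4}\right)\right)^{2} = \left(64 + \frac{35}{4}\right)^{2} = \left(\frac{291}{4}\right)^{2} = \frac{84681}{16}$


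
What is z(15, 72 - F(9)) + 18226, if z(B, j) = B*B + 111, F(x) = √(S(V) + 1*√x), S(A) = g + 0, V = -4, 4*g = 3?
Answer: 18562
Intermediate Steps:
g = ¾ (g = (¼)*3 = ¾ ≈ 0.75000)
S(A) = ¾ (S(A) = ¾ + 0 = ¾)
F(x) = √(¾ + √x) (F(x) = √(¾ + 1*√x) = √(¾ + √x))
z(B, j) = 111 + B² (z(B, j) = B² + 111 = 111 + B²)
z(15, 72 - F(9)) + 18226 = (111 + 15²) + 18226 = (111 + 225) + 18226 = 336 + 18226 = 18562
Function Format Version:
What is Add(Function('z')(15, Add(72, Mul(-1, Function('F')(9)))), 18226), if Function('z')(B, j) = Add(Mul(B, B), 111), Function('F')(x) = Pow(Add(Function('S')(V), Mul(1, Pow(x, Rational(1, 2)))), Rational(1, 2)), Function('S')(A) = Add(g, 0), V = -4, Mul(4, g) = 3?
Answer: 18562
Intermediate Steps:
g = Rational(3, 4) (g = Mul(Rational(1, 4), 3) = Rational(3, 4) ≈ 0.75000)
Function('S')(A) = Rational(3, 4) (Function('S')(A) = Add(Rational(3, 4), 0) = Rational(3, 4))
Function('F')(x) = Pow(Add(Rational(3, 4), Pow(x, Rational(1, 2))), Rational(1, 2)) (Function('F')(x) = Pow(Add(Rational(3, 4), Mul(1, Pow(x, Rational(1, 2)))), Rational(1, 2)) = Pow(Add(Rational(3, 4), Pow(x, Rational(1, 2))), Rational(1, 2)))
Function('z')(B, j) = Add(111, Pow(B, 2)) (Function('z')(B, j) = Add(Pow(B, 2), 111) = Add(111, Pow(B, 2)))
Add(Function('z')(15, Add(72, Mul(-1, Function('F')(9)))), 18226) = Add(Add(111, Pow(15, 2)), 18226) = Add(Add(111, 225), 18226) = Add(336, 18226) = 18562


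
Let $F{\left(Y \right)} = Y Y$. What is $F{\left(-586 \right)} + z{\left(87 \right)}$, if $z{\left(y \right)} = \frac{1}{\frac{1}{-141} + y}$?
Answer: $\frac{4212095477}{12266} \approx 3.434 \cdot 10^{5}$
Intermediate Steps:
$F{\left(Y \right)} = Y^{2}$
$z{\left(y \right)} = \frac{1}{- \frac{1}{141} + y}$
$F{\left(-586 \right)} + z{\left(87 \right)} = \left(-586\right)^{2} + \frac{141}{-1 + 141 \cdot 87} = 343396 + \frac{141}{-1 + 12267} = 343396 + \frac{141}{12266} = \frac{4212095477}{12266}$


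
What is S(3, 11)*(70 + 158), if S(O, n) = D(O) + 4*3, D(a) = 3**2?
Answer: 4788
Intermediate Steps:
D(a) = 9
S(O, n) = 21 (S(O, n) = 9 + 4*3 = 9 + 12 = 21)
S(3, 11)*(70 + 158) = 21*(70 + 158) = 21*228 = 4788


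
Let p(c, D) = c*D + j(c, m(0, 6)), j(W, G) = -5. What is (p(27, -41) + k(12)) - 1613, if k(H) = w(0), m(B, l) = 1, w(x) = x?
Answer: -2725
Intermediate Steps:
k(H) = 0
p(c, D) = -5 + D*c (p(c, D) = c*D - 5 = D*c - 5 = -5 + D*c)
(p(27, -41) + k(12)) - 1613 = ((-5 - 41*27) + 0) - 1613 = ((-5 - 1107) + 0) - 1613 = (-1112 + 0) - 1613 = -1112 - 1613 = -2725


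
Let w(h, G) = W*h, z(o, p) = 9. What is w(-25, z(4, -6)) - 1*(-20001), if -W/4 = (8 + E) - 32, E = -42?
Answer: 13401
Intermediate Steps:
W = 264 (W = -4*((8 - 42) - 32) = -4*(-34 - 32) = -4*(-66) = 264)
w(h, G) = 264*h
w(-25, z(4, -6)) - 1*(-20001) = 264*(-25) - 1*(-20001) = -6600 + 20001 = 13401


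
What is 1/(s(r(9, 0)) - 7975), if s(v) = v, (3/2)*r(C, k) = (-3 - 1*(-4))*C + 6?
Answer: -1/7965 ≈ -0.00012555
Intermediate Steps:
r(C, k) = 4 + 2*C/3 (r(C, k) = 2*((-3 - 1*(-4))*C + 6)/3 = 2*((-3 + 4)*C + 6)/3 = 2*(1*C + 6)/3 = 2*(C + 6)/3 = 2*(6 + C)/3 = 4 + 2*C/3)
1/(s(r(9, 0)) - 7975) = 1/((4 + (⅔)*9) - 7975) = 1/((4 + 6) - 7975) = 1/(10 - 7975) = 1/(-7965) = -1/7965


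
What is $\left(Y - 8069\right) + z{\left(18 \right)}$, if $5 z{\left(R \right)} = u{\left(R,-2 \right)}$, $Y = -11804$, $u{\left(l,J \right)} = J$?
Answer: $- \frac{99367}{5} \approx -19873.0$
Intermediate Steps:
$z{\left(R \right)} = - \frac{2}{5}$ ($z{\left(R \right)} = \frac{1}{5} \left(-2\right) = - \frac{2}{5}$)
$\left(Y - 8069\right) + z{\left(18 \right)} = \left(-11804 - 8069\right) - \frac{2}{5} = -19873 - \frac{2}{5} = - \frac{99367}{5}$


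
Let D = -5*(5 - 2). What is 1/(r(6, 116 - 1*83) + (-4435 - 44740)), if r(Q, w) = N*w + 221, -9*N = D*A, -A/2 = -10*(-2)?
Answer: -1/51154 ≈ -1.9549e-5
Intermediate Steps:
D = -15 (D = -5*3 = -15)
A = -40 (A = -(-20)*(-2) = -2*20 = -40)
N = -200/3 (N = -(-5)*(-40)/3 = -⅑*600 = -200/3 ≈ -66.667)
r(Q, w) = 221 - 200*w/3 (r(Q, w) = -200*w/3 + 221 = 221 - 200*w/3)
1/(r(6, 116 - 1*83) + (-4435 - 44740)) = 1/((221 - 200*(116 - 1*83)/3) + (-4435 - 44740)) = 1/((221 - 200*(116 - 83)/3) - 49175) = 1/((221 - 200/3*33) - 49175) = 1/((221 - 2200) - 49175) = 1/(-1979 - 49175) = 1/(-51154) = -1/51154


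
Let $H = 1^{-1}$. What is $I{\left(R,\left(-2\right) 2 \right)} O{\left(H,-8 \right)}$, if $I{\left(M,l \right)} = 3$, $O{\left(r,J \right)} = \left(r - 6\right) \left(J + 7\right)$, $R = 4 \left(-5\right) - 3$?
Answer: $15$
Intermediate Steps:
$H = 1$
$R = -23$ ($R = -20 - 3 = -23$)
$O{\left(r,J \right)} = \left(-6 + r\right) \left(7 + J\right)$
$I{\left(R,\left(-2\right) 2 \right)} O{\left(H,-8 \right)} = 3 \left(-42 - -48 + 7 \cdot 1 - 8\right) = 3 \left(-42 + 48 + 7 - 8\right) = 3 \cdot 5 = 15$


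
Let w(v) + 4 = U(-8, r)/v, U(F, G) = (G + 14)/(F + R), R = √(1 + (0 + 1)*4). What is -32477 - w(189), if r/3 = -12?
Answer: -362106599/11151 - 22*√5/11151 ≈ -32473.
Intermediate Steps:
r = -36 (r = 3*(-12) = -36)
R = √5 (R = √(1 + 1*4) = √(1 + 4) = √5 ≈ 2.2361)
U(F, G) = (14 + G)/(F + √5) (U(F, G) = (G + 14)/(F + √5) = (14 + G)/(F + √5))
w(v) = -4 - 22/(v*(-8 + √5)) (w(v) = -4 + ((14 - 36)/(-8 + √5))/v = -4 + (-22/(-8 + √5))/v = -4 - 22/(v*(-8 + √5)))
-32477 - w(189) = -32477 - 2*(11 - 2*189*(8 - √5))/(189*(8 - √5)) = -32477 - 2*(11 + (-3024 + 378*√5))/(189*(8 - √5)) = -32477 - 2*(-3013 + 378*√5)/(189*(8 - √5))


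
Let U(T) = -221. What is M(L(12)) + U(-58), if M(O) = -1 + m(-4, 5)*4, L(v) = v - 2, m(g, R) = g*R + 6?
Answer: -278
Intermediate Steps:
m(g, R) = 6 + R*g (m(g, R) = R*g + 6 = 6 + R*g)
L(v) = -2 + v
M(O) = -57 (M(O) = -1 + (6 + 5*(-4))*4 = -1 + (6 - 20)*4 = -1 - 14*4 = -1 - 56 = -57)
M(L(12)) + U(-58) = -57 - 221 = -278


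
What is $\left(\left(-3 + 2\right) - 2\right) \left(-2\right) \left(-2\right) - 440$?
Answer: $-452$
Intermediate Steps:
$\left(\left(-3 + 2\right) - 2\right) \left(-2\right) \left(-2\right) - 440 = \left(-1 - 2\right) \left(-2\right) \left(-2\right) - 440 = \left(-3\right) \left(-2\right) \left(-2\right) - 440 = 6 \left(-2\right) - 440 = -12 - 440 = -452$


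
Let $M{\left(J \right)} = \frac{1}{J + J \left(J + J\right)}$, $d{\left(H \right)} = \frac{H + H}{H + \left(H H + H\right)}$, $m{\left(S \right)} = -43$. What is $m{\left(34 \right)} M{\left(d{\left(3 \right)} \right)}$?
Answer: $- \frac{1075}{18} \approx -59.722$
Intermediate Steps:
$d{\left(H \right)} = \frac{2 H}{H^{2} + 2 H}$ ($d{\left(H \right)} = \frac{2 H}{H + \left(H^{2} + H\right)} = \frac{2 H}{H + \left(H + H^{2}\right)} = \frac{2 H}{H^{2} + 2 H}$)
$M{\left(J \right)} = \frac{1}{J + 2 J^{2}}$ ($M{\left(J \right)} = \frac{1}{J + J 2 J} = \frac{1}{J + 2 J^{2}}$)
$m{\left(34 \right)} M{\left(d{\left(3 \right)} \right)} = - 43 \frac{1}{\frac{2}{2 + 3} \left(1 + 2 \frac{2}{2 + 3}\right)} = - 43 \frac{1}{\frac{2}{5} \left(1 + 2 \cdot \frac{2}{5}\right)} = - 43 \frac{5}{2 \left(1 + \frac{4}{5}\right)} = - 43 \frac{5}{2 \cdot \frac{9}{5}} = - 43 \cdot \frac{5}{2} \cdot \frac{5}{9} = \left(-43\right) \frac{25}{18} = - \frac{1075}{18}$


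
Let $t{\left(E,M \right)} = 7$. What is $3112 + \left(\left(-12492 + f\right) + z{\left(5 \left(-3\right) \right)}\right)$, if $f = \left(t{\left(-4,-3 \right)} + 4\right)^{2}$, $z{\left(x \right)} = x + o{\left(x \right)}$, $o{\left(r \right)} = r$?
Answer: $-9289$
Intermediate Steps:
$z{\left(x \right)} = 2 x$ ($z{\left(x \right)} = x + x = 2 x$)
$f = 121$ ($f = \left(7 + 4\right)^{2} = 11^{2} = 121$)
$3112 + \left(\left(-12492 + f\right) + z{\left(5 \left(-3\right) \right)}\right) = 3112 + \left(\left(-12492 + 121\right) + 2 \cdot 5 \left(-3\right)\right) = 3112 + \left(-12371 + 2 \left(-15\right)\right) = 3112 - 12401 = -9289$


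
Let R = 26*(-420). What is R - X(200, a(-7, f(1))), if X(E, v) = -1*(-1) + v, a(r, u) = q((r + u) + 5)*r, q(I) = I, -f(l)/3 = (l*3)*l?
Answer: -10998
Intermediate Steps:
f(l) = -9*l² (f(l) = -3*l*3*l = -3*3*l*l = -9*l²)
a(r, u) = r*(5 + r + u) (a(r, u) = ((r + u) + 5)*r = (5 + r + u)*r = r*(5 + r + u))
X(E, v) = 1 + v
R = -10920
R - X(200, a(-7, f(1))) = -10920 - (1 - 7*(5 - 7 - 9*1²)) = -10920 - (1 - 7*(5 - 7 - 9*1)) = -10920 - (1 - 7*(5 - 7 - 9)) = -10920 - (1 - 7*(-11)) = -10920 - (1 + 77) = -10920 - 1*78 = -10920 - 78 = -10998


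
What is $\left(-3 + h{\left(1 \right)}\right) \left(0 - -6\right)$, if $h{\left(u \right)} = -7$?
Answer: $-60$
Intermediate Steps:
$\left(-3 + h{\left(1 \right)}\right) \left(0 - -6\right) = \left(-3 - 7\right) \left(0 - -6\right) = - 10 \left(0 + 6\right) = \left(-10\right) 6 = -60$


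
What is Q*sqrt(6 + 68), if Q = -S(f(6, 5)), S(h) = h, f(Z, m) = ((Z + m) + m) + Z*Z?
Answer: -52*sqrt(74) ≈ -447.32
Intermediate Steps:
f(Z, m) = Z + Z**2 + 2*m (f(Z, m) = (Z + 2*m) + Z**2 = Z + Z**2 + 2*m)
Q = -52 (Q = -(6 + 6**2 + 2*5) = -(6 + 36 + 10) = -1*52 = -52)
Q*sqrt(6 + 68) = -52*sqrt(6 + 68) = -52*sqrt(74)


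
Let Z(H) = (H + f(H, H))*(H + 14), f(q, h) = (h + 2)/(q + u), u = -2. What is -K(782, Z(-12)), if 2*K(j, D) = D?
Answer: 79/7 ≈ 11.286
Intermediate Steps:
f(q, h) = (2 + h)/(-2 + q) (f(q, h) = (h + 2)/(q - 2) = (2 + h)/(-2 + q))
Z(H) = (14 + H)*(H + (2 + H)/(-2 + H)) (Z(H) = (H + (2 + H)/(-2 + H))*(H + 14) = (H + (2 + H)/(-2 + H))*(14 + H) = (14 + H)*(H + (2 + H)/(-2 + H)))
K(j, D) = D/2
-K(782, Z(-12)) = -(28 + (-12)³ - 12*(-12) + 13*(-12)²)/(-2 - 12)/2 = -(28 - 1728 + 144 + 13*144)/(-14)/2 = -(-(28 - 1728 + 144 + 1872)/14)/2 = -(-1/14*316)/2 = -(-158)/(2*7) = -1*(-79/7) = 79/7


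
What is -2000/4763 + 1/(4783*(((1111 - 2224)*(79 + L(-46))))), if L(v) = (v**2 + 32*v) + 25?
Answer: -723993144433/1724189672436 ≈ -0.41990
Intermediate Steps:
L(v) = 25 + v**2 + 32*v
-2000/4763 + 1/(4783*(((1111 - 2224)*(79 + L(-46))))) = -2000/4763 + 1/(4783*(((1111 - 2224)*(79 + (25 + (-46)**2 + 32*(-46)))))) = -2000*1/4763 + 1/(4783*((-1113*(79 + (25 + 2116 - 1472))))) = -2000/4763 + 1/(4783*((-1113*(79 + 669)))) = -2000/4763 + 1/(4783*((-1113*748))) = -2000/4763 + (1/4783)/(-832524) = -2000/4763 + (1/4783)*(-1/832524) = -2000/4763 - 1/3981962292 = -723993144433/1724189672436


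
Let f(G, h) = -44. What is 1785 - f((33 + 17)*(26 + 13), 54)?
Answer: 1829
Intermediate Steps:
1785 - f((33 + 17)*(26 + 13), 54) = 1785 - 1*(-44) = 1785 + 44 = 1829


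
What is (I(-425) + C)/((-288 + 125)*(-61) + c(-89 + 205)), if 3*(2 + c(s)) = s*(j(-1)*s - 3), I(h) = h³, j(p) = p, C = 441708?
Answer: -228971751/16019 ≈ -14294.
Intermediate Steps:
c(s) = -2 + s*(-3 - s)/3 (c(s) = -2 + (s*(-s - 3))/3 = -2 + (s*(-3 - s))/3 = -2 + s*(-3 - s)/3)
(I(-425) + C)/((-288 + 125)*(-61) + c(-89 + 205)) = ((-425)³ + 441708)/((-288 + 125)*(-61) + (-2 - (-89 + 205) - (-89 + 205)²/3)) = (-76765625 + 441708)/(-163*(-61) + (-2 - 1*116 - ⅓*116²)) = -76323917/(9943 + (-2 - 116 - ⅓*13456)) = -76323917/(9943 + (-2 - 116 - 13456/3)) = -76323917/(9943 - 13810/3) = -76323917/16019/3 = -76323917*3/16019 = -228971751/16019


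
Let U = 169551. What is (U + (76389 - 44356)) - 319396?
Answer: -117812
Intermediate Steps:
(U + (76389 - 44356)) - 319396 = (169551 + (76389 - 44356)) - 319396 = (169551 + 32033) - 319396 = 201584 - 319396 = -117812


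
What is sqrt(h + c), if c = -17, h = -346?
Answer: 11*I*sqrt(3) ≈ 19.053*I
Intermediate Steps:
sqrt(h + c) = sqrt(-346 - 17) = sqrt(-363) = 11*I*sqrt(3)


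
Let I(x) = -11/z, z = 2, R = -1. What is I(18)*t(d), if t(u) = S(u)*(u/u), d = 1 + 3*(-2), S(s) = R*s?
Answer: -55/2 ≈ -27.500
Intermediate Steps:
S(s) = -s
d = -5 (d = 1 - 6 = -5)
t(u) = -u (t(u) = (-u)*(u/u) = -u*1 = -u)
I(x) = -11/2
I(18)*t(d) = -(-11)*(-5)/2 = -11/2*5 = -55/2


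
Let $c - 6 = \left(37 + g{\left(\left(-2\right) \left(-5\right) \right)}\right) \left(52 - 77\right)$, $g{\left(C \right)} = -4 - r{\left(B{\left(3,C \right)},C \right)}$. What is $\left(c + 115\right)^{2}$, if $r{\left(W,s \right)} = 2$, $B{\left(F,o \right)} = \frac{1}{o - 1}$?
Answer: $427716$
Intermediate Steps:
$B{\left(F,o \right)} = \frac{1}{-1 + o}$
$g{\left(C \right)} = -6$ ($g{\left(C \right)} = -4 - 2 = -6$)
$c = -769$ ($c = 6 + \left(37 - 6\right) \left(52 - 77\right) = 6 + 31 \left(-25\right) = 6 - 775 = -769$)
$\left(c + 115\right)^{2} = \left(-769 + 115\right)^{2} = \left(-654\right)^{2} = 427716$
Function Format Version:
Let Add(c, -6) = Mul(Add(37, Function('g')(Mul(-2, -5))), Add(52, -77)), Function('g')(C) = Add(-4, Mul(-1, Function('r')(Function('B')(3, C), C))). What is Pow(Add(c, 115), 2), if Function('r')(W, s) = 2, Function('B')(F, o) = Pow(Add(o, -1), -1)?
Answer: 427716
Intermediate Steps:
Function('B')(F, o) = Pow(Add(-1, o), -1)
Function('g')(C) = -6 (Function('g')(C) = Add(-4, Mul(-1, 2)) = Add(-4, -2) = -6)
c = -769 (c = Add(6, Mul(Add(37, -6), Add(52, -77))) = Add(6, Mul(31, -25)) = Add(6, -775) = -769)
Pow(Add(c, 115), 2) = Pow(Add(-769, 115), 2) = Pow(-654, 2) = 427716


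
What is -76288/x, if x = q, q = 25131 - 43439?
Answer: 19072/4577 ≈ 4.1669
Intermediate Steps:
q = -18308
x = -18308
-76288/x = -76288/(-18308) = -76288*(-1/18308) = 19072/4577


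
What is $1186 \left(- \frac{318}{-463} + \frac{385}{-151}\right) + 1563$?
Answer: $- \frac{45187063}{69913} \approx -646.33$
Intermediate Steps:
$1186 \left(- \frac{318}{-463} + \frac{385}{-151}\right) + 1563 = 1186 \left(\left(-318\right) \left(- \frac{1}{463}\right) + 385 \left(- \frac{1}{151}\right)\right) + 1563 = 1186 \left(\frac{318}{463} - \frac{385}{151}\right) + 1563 = 1186 \left(- \frac{130237}{69913}\right) + 1563 = - \frac{154461082}{69913} + 1563 = - \frac{45187063}{69913}$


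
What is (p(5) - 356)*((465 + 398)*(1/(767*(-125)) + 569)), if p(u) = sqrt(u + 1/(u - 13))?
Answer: -16760170373272/95875 + 23539565131*sqrt(78)/191750 ≈ -1.7373e+8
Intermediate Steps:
p(u) = sqrt(u + 1/(-13 + u))
(p(5) - 356)*((465 + 398)*(1/(767*(-125)) + 569)) = (sqrt((1 + 5*(-13 + 5))/(-13 + 5)) - 356)*((465 + 398)*(1/(767*(-125)) + 569)) = (sqrt((1 + 5*(-8))/(-8)) - 356)*(863*((1/767)*(-1/125) + 569)) = (sqrt(-(1 - 40)/8) - 356)*(863*(-1/95875 + 569)) = (sqrt(-1/8*(-39)) - 356)*(863*(54552874/95875)) = (sqrt(39/8) - 356)*(47079130262/95875) = (sqrt(78)/4 - 356)*(47079130262/95875) = (-356 + sqrt(78)/4)*(47079130262/95875) = -16760170373272/95875 + 23539565131*sqrt(78)/191750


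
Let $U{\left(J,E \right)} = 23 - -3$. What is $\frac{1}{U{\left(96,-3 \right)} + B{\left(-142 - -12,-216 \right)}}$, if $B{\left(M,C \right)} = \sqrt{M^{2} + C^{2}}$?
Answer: $- \frac{13}{31440} + \frac{\sqrt{15889}}{31440} \approx 0.0035958$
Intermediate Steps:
$U{\left(J,E \right)} = 26$ ($U{\left(J,E \right)} = 23 + 3 = 26$)
$B{\left(M,C \right)} = \sqrt{C^{2} + M^{2}}$
$\frac{1}{U{\left(96,-3 \right)} + B{\left(-142 - -12,-216 \right)}} = \frac{1}{26 + \sqrt{\left(-216\right)^{2} + \left(-142 - -12\right)^{2}}} = \frac{1}{26 + \sqrt{46656 + \left(-142 + 12\right)^{2}}} = \frac{1}{26 + \sqrt{46656 + \left(-130\right)^{2}}} = \frac{1}{26 + \sqrt{46656 + 16900}} = \frac{1}{26 + \sqrt{63556}} = \frac{1}{26 + 2 \sqrt{15889}}$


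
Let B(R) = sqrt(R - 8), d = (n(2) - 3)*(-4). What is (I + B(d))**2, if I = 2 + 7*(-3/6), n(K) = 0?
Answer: 1/4 ≈ 0.25000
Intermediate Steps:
d = 12 (d = (0 - 3)*(-4) = -3*(-4) = 12)
B(R) = sqrt(-8 + R)
I = -3/2 (I = 2 + 7*(-3*1/6) = 2 + 7*(-1/2) = 2 - 7/2 = -3/2 ≈ -1.5000)
(I + B(d))**2 = (-3/2 + sqrt(-8 + 12))**2 = (-3/2 + sqrt(4))**2 = (-3/2 + 2)**2 = (1/2)**2 = 1/4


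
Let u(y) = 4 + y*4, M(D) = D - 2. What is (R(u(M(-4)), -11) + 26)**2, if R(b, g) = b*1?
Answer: 36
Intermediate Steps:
M(D) = -2 + D
u(y) = 4 + 4*y
R(b, g) = b
(R(u(M(-4)), -11) + 26)**2 = ((4 + 4*(-2 - 4)) + 26)**2 = ((4 + 4*(-6)) + 26)**2 = ((4 - 24) + 26)**2 = (-20 + 26)**2 = 6**2 = 36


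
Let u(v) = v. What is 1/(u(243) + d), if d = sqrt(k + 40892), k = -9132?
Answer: 243/27289 - 4*sqrt(1985)/27289 ≈ 0.0023741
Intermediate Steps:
d = 4*sqrt(1985) (d = sqrt(-9132 + 40892) = sqrt(31760) = 4*sqrt(1985) ≈ 178.21)
1/(u(243) + d) = 1/(243 + 4*sqrt(1985))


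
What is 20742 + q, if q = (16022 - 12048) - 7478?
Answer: 17238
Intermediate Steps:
q = -3504 (q = 3974 - 7478 = -3504)
20742 + q = 20742 - 3504 = 17238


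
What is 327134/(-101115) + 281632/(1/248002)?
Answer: 7062407434752226/101115 ≈ 6.9845e+10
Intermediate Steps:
327134/(-101115) + 281632/(1/248002) = 327134*(-1/101115) + 281632/(1/248002) = -327134/101115 + 281632*248002 = -327134/101115 + 69845299264 = 7062407434752226/101115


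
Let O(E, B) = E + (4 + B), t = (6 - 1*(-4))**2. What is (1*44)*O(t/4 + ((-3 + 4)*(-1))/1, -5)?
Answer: 1012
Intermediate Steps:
t = 100 (t = (6 + 4)**2 = 10**2 = 100)
O(E, B) = 4 + B + E
(1*44)*O(t/4 + ((-3 + 4)*(-1))/1, -5) = (1*44)*(4 - 5 + (100/4 + ((-3 + 4)*(-1))/1)) = 44*(4 - 5 + (100*(1/4) + (1*(-1))*1)) = 44*(4 - 5 + (25 - 1*1)) = 44*(4 - 5 + (25 - 1)) = 44*(4 - 5 + 24) = 44*23 = 1012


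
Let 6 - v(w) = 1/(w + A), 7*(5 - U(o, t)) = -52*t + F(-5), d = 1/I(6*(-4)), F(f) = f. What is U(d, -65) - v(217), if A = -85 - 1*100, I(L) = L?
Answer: -108217/224 ≈ -483.11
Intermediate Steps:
A = -185 (A = -85 - 100 = -185)
d = -1/24 (d = 1/(6*(-4)) = 1/(-24) = -1/24 ≈ -0.041667)
U(o, t) = 40/7 + 52*t/7 (U(o, t) = 5 - (-52*t - 5)/7 = 5 - (-5 - 52*t)/7 = 5 + (5/7 + 52*t/7) = 40/7 + 52*t/7)
v(w) = 6 - 1/(-185 + w) (v(w) = 6 - 1/(w - 185) = 6 - 1/(-185 + w))
U(d, -65) - v(217) = (40/7 + (52/7)*(-65)) - (-1111 + 6*217)/(-185 + 217) = (40/7 - 3380/7) - (-1111 + 1302)/32 = -3340/7 - 191/32 = -108217/224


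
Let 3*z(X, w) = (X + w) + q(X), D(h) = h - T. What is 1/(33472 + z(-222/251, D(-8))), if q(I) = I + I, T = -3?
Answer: 753/25202495 ≈ 2.9878e-5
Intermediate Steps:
q(I) = 2*I
D(h) = 3 + h (D(h) = h - 1*(-3) = h + 3 = 3 + h)
z(X, w) = X + w/3 (z(X, w) = ((X + w) + 2*X)/3 = (w + 3*X)/3 = X + w/3)
1/(33472 + z(-222/251, D(-8))) = 1/(33472 + (-222/251 + (3 - 8)/3)) = 1/(33472 + (-222*1/251 + (1/3)*(-5))) = 1/(33472 + (-222/251 - 5/3)) = 1/(33472 - 1921/753) = 1/(25202495/753) = 753/25202495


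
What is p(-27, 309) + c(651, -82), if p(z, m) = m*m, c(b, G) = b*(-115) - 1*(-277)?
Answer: 20893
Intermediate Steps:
c(b, G) = 277 - 115*b (c(b, G) = -115*b + 277 = 277 - 115*b)
p(z, m) = m**2
p(-27, 309) + c(651, -82) = 309**2 + (277 - 115*651) = 95481 + (277 - 74865) = 95481 - 74588 = 20893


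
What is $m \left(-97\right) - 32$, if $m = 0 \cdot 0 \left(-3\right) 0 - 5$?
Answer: $453$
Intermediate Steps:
$m = -5$ ($m = 0 \left(-3\right) 0 - 5 = 0 \cdot 0 - 5 = 0 - 5 = -5$)
$m \left(-97\right) - 32 = \left(-5\right) \left(-97\right) - 32 = 485 - 32 = 453$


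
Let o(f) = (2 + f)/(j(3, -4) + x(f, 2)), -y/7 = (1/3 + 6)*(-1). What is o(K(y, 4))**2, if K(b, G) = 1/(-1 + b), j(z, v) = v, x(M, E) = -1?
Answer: 69169/422500 ≈ 0.16371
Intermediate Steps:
y = 133/3 (y = -7*(1/3 + 6)*(-1) = -133*(-1)/3 = -7*(-19/3) = 133/3 ≈ 44.333)
o(f) = -2/5 - f/5 (o(f) = (2 + f)/(-4 - 1) = (2 + f)/(-5) = (2 + f)*(-1/5) = -2/5 - f/5)
o(K(y, 4))**2 = (-2/5 - 1/(5*(-1 + 133/3)))**2 = (-2/5 - 1/(5*130/3))**2 = (-2/5 - 1/5*3/130)**2 = (-2/5 - 3/650)**2 = (-263/650)**2 = 69169/422500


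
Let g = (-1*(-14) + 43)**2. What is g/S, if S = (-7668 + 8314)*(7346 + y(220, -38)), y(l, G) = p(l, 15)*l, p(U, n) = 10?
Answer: 57/108188 ≈ 0.00052686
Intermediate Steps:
y(l, G) = 10*l
S = 6166716 (S = (-7668 + 8314)*(7346 + 10*220) = 646*(7346 + 2200) = 646*9546 = 6166716)
g = 3249 (g = (14 + 43)**2 = 57**2 = 3249)
g/S = 3249/6166716 = 3249*(1/6166716) = 57/108188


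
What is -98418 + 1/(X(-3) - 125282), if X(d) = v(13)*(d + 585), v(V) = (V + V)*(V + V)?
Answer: -26390786699/268150 ≈ -98418.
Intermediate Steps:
v(V) = 4*V² (v(V) = (2*V)*(2*V) = 4*V²)
X(d) = 395460 + 676*d (X(d) = (4*13²)*(d + 585) = (4*169)*(585 + d) = 676*(585 + d) = 395460 + 676*d)
-98418 + 1/(X(-3) - 125282) = -98418 + 1/((395460 + 676*(-3)) - 125282) = -98418 + 1/((395460 - 2028) - 125282) = -98418 + 1/(393432 - 125282) = -98418 + 1/268150 = -26390786699/268150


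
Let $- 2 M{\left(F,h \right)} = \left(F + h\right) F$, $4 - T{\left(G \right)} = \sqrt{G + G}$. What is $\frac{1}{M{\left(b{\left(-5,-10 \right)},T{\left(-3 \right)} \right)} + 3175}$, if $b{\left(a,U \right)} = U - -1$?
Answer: $\frac{12610}{39753511} + \frac{18 i \sqrt{6}}{39753511} \approx 0.0003172 + 1.1091 \cdot 10^{-6} i$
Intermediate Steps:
$b{\left(a,U \right)} = 1 + U$ ($b{\left(a,U \right)} = U + 1 = 1 + U$)
$T{\left(G \right)} = 4 - \sqrt{2} \sqrt{G}$ ($T{\left(G \right)} = 4 - \sqrt{G + G} = 4 - \sqrt{2 G} = 4 - \sqrt{2} \sqrt{G}$)
$M{\left(F,h \right)} = - \frac{F \left(F + h\right)}{2}$ ($M{\left(F,h \right)} = - \frac{\left(F + h\right) F}{2} = - \frac{F \left(F + h\right)}{2}$)
$\frac{1}{M{\left(b{\left(-5,-10 \right)},T{\left(-3 \right)} \right)} + 3175} = \frac{1}{- \frac{\left(1 - 10\right) \left(\left(1 - 10\right) + \left(4 - \sqrt{2} \sqrt{-3}\right)\right)}{2} + 3175} = \frac{1}{\left(- \frac{1}{2}\right) \left(-9\right) \left(-9 + \left(4 - \sqrt{2} i \sqrt{3}\right)\right) + 3175} = \frac{1}{\left(- \frac{1}{2}\right) \left(-9\right) \left(-9 + \left(4 - i \sqrt{6}\right)\right) + 3175} = \frac{1}{\left(- \frac{1}{2}\right) \left(-9\right) \left(-5 - i \sqrt{6}\right) + 3175} = \frac{1}{\left(- \frac{45}{2} - \frac{9 i \sqrt{6}}{2}\right) + 3175} = \frac{1}{\frac{6305}{2} - \frac{9 i \sqrt{6}}{2}}$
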